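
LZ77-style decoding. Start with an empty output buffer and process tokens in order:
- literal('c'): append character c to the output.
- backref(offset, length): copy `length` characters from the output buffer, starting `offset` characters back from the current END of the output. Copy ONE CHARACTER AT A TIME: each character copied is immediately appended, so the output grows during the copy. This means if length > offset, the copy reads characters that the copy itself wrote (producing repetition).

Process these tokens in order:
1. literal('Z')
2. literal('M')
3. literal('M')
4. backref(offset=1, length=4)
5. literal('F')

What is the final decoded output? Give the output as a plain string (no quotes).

Token 1: literal('Z'). Output: "Z"
Token 2: literal('M'). Output: "ZM"
Token 3: literal('M'). Output: "ZMM"
Token 4: backref(off=1, len=4) (overlapping!). Copied 'MMMM' from pos 2. Output: "ZMMMMMM"
Token 5: literal('F'). Output: "ZMMMMMMF"

Answer: ZMMMMMMF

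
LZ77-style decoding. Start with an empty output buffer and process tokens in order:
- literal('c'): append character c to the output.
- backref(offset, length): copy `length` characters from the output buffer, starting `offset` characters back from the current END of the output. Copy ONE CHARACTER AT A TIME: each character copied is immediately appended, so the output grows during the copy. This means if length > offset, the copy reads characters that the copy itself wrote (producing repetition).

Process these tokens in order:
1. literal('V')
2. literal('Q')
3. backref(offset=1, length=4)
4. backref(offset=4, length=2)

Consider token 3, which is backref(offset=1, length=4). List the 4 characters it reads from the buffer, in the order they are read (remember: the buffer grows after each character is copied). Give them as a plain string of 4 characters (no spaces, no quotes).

Token 1: literal('V'). Output: "V"
Token 2: literal('Q'). Output: "VQ"
Token 3: backref(off=1, len=4). Buffer before: "VQ" (len 2)
  byte 1: read out[1]='Q', append. Buffer now: "VQQ"
  byte 2: read out[2]='Q', append. Buffer now: "VQQQ"
  byte 3: read out[3]='Q', append. Buffer now: "VQQQQ"
  byte 4: read out[4]='Q', append. Buffer now: "VQQQQQ"

Answer: QQQQ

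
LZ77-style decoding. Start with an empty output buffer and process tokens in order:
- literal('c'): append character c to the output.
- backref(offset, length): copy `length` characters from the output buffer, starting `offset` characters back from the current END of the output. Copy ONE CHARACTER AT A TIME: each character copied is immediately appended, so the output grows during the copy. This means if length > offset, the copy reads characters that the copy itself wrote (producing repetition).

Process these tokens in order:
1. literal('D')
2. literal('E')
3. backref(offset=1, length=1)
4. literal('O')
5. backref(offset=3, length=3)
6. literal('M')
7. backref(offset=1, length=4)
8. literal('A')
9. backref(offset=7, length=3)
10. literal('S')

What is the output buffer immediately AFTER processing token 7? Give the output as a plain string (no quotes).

Token 1: literal('D'). Output: "D"
Token 2: literal('E'). Output: "DE"
Token 3: backref(off=1, len=1). Copied 'E' from pos 1. Output: "DEE"
Token 4: literal('O'). Output: "DEEO"
Token 5: backref(off=3, len=3). Copied 'EEO' from pos 1. Output: "DEEOEEO"
Token 6: literal('M'). Output: "DEEOEEOM"
Token 7: backref(off=1, len=4) (overlapping!). Copied 'MMMM' from pos 7. Output: "DEEOEEOMMMMM"

Answer: DEEOEEOMMMMM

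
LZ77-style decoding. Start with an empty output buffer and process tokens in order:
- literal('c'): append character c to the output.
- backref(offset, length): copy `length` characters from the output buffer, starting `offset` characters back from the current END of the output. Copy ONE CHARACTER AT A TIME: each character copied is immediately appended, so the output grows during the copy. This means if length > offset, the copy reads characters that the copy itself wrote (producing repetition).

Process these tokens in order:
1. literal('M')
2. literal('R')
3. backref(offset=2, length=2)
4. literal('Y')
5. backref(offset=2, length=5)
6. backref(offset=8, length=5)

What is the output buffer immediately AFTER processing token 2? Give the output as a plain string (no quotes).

Token 1: literal('M'). Output: "M"
Token 2: literal('R'). Output: "MR"

Answer: MR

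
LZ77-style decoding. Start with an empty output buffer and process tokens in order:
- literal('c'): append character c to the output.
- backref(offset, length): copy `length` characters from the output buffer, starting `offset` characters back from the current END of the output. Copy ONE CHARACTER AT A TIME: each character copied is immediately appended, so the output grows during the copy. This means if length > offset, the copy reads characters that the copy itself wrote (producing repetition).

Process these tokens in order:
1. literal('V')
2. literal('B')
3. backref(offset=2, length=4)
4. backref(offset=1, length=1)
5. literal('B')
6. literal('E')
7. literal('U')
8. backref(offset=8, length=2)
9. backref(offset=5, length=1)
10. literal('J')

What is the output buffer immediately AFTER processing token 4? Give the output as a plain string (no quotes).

Token 1: literal('V'). Output: "V"
Token 2: literal('B'). Output: "VB"
Token 3: backref(off=2, len=4) (overlapping!). Copied 'VBVB' from pos 0. Output: "VBVBVB"
Token 4: backref(off=1, len=1). Copied 'B' from pos 5. Output: "VBVBVBB"

Answer: VBVBVBB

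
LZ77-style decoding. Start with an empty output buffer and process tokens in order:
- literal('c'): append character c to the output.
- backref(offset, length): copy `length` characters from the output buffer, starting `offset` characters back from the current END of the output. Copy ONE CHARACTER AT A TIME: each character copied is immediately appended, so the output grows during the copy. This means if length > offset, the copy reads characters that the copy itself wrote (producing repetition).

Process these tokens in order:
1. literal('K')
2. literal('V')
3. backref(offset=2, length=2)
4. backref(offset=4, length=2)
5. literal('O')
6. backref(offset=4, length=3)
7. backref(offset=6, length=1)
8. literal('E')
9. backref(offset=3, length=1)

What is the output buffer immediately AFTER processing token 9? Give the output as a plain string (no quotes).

Token 1: literal('K'). Output: "K"
Token 2: literal('V'). Output: "KV"
Token 3: backref(off=2, len=2). Copied 'KV' from pos 0. Output: "KVKV"
Token 4: backref(off=4, len=2). Copied 'KV' from pos 0. Output: "KVKVKV"
Token 5: literal('O'). Output: "KVKVKVO"
Token 6: backref(off=4, len=3). Copied 'VKV' from pos 3. Output: "KVKVKVOVKV"
Token 7: backref(off=6, len=1). Copied 'K' from pos 4. Output: "KVKVKVOVKVK"
Token 8: literal('E'). Output: "KVKVKVOVKVKE"
Token 9: backref(off=3, len=1). Copied 'V' from pos 9. Output: "KVKVKVOVKVKEV"

Answer: KVKVKVOVKVKEV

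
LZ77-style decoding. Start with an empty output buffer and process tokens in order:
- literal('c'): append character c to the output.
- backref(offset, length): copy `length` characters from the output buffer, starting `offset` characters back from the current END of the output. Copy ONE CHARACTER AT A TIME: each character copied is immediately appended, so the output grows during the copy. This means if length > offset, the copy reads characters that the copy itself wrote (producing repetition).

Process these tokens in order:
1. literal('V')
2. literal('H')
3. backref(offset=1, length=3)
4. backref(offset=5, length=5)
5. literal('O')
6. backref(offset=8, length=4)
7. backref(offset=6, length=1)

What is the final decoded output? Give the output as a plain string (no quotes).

Token 1: literal('V'). Output: "V"
Token 2: literal('H'). Output: "VH"
Token 3: backref(off=1, len=3) (overlapping!). Copied 'HHH' from pos 1. Output: "VHHHH"
Token 4: backref(off=5, len=5). Copied 'VHHHH' from pos 0. Output: "VHHHHVHHHH"
Token 5: literal('O'). Output: "VHHHHVHHHHO"
Token 6: backref(off=8, len=4). Copied 'HHVH' from pos 3. Output: "VHHHHVHHHHOHHVH"
Token 7: backref(off=6, len=1). Copied 'H' from pos 9. Output: "VHHHHVHHHHOHHVHH"

Answer: VHHHHVHHHHOHHVHH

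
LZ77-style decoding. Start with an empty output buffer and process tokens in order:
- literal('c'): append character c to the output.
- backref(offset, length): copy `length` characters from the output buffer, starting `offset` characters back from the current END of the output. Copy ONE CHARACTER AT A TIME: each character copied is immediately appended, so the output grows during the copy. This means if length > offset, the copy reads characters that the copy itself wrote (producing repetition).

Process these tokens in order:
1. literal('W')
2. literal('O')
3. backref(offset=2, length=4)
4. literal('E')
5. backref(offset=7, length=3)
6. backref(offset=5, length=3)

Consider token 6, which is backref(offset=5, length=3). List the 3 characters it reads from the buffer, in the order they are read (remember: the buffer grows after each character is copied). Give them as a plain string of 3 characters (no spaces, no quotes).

Answer: OEW

Derivation:
Token 1: literal('W'). Output: "W"
Token 2: literal('O'). Output: "WO"
Token 3: backref(off=2, len=4) (overlapping!). Copied 'WOWO' from pos 0. Output: "WOWOWO"
Token 4: literal('E'). Output: "WOWOWOE"
Token 5: backref(off=7, len=3). Copied 'WOW' from pos 0. Output: "WOWOWOEWOW"
Token 6: backref(off=5, len=3). Buffer before: "WOWOWOEWOW" (len 10)
  byte 1: read out[5]='O', append. Buffer now: "WOWOWOEWOWO"
  byte 2: read out[6]='E', append. Buffer now: "WOWOWOEWOWOE"
  byte 3: read out[7]='W', append. Buffer now: "WOWOWOEWOWOEW"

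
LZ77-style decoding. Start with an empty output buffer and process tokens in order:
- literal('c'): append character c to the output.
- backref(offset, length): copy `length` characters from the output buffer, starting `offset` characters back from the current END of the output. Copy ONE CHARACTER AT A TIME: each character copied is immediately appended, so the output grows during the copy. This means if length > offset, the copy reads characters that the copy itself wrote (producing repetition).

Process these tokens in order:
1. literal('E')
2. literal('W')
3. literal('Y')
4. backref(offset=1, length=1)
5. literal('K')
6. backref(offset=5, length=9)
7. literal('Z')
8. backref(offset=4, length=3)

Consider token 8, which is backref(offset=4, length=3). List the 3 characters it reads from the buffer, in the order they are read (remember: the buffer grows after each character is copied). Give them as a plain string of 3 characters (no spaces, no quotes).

Answer: WYY

Derivation:
Token 1: literal('E'). Output: "E"
Token 2: literal('W'). Output: "EW"
Token 3: literal('Y'). Output: "EWY"
Token 4: backref(off=1, len=1). Copied 'Y' from pos 2. Output: "EWYY"
Token 5: literal('K'). Output: "EWYYK"
Token 6: backref(off=5, len=9) (overlapping!). Copied 'EWYYKEWYY' from pos 0. Output: "EWYYKEWYYKEWYY"
Token 7: literal('Z'). Output: "EWYYKEWYYKEWYYZ"
Token 8: backref(off=4, len=3). Buffer before: "EWYYKEWYYKEWYYZ" (len 15)
  byte 1: read out[11]='W', append. Buffer now: "EWYYKEWYYKEWYYZW"
  byte 2: read out[12]='Y', append. Buffer now: "EWYYKEWYYKEWYYZWY"
  byte 3: read out[13]='Y', append. Buffer now: "EWYYKEWYYKEWYYZWYY"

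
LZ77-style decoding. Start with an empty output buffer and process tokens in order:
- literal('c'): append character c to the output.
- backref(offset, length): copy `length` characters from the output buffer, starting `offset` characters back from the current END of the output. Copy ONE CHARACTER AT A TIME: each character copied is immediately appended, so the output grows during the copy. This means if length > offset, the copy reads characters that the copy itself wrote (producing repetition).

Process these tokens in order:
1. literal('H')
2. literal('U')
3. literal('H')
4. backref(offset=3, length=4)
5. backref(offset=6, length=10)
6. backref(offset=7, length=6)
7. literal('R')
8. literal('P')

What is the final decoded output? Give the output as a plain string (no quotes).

Token 1: literal('H'). Output: "H"
Token 2: literal('U'). Output: "HU"
Token 3: literal('H'). Output: "HUH"
Token 4: backref(off=3, len=4) (overlapping!). Copied 'HUHH' from pos 0. Output: "HUHHUHH"
Token 5: backref(off=6, len=10) (overlapping!). Copied 'UHHUHHUHHU' from pos 1. Output: "HUHHUHHUHHUHHUHHU"
Token 6: backref(off=7, len=6). Copied 'UHHUHH' from pos 10. Output: "HUHHUHHUHHUHHUHHUUHHUHH"
Token 7: literal('R'). Output: "HUHHUHHUHHUHHUHHUUHHUHHR"
Token 8: literal('P'). Output: "HUHHUHHUHHUHHUHHUUHHUHHRP"

Answer: HUHHUHHUHHUHHUHHUUHHUHHRP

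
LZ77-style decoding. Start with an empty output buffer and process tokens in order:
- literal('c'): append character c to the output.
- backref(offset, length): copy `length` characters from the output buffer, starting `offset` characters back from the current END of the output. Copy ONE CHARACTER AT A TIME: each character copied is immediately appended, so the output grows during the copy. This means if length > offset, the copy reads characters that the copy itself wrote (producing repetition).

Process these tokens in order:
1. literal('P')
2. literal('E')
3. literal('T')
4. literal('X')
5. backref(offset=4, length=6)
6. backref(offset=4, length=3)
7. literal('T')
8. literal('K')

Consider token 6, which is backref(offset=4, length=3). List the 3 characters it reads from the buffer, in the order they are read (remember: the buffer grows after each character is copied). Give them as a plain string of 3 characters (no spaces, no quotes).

Token 1: literal('P'). Output: "P"
Token 2: literal('E'). Output: "PE"
Token 3: literal('T'). Output: "PET"
Token 4: literal('X'). Output: "PETX"
Token 5: backref(off=4, len=6) (overlapping!). Copied 'PETXPE' from pos 0. Output: "PETXPETXPE"
Token 6: backref(off=4, len=3). Buffer before: "PETXPETXPE" (len 10)
  byte 1: read out[6]='T', append. Buffer now: "PETXPETXPET"
  byte 2: read out[7]='X', append. Buffer now: "PETXPETXPETX"
  byte 3: read out[8]='P', append. Buffer now: "PETXPETXPETXP"

Answer: TXP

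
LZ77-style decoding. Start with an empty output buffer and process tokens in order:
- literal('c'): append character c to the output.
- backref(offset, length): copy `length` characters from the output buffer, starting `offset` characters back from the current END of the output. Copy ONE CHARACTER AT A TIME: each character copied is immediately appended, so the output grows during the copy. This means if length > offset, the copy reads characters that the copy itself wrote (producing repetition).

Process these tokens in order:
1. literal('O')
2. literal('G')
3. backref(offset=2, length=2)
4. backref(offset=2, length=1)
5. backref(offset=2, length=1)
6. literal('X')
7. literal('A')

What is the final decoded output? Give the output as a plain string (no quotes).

Token 1: literal('O'). Output: "O"
Token 2: literal('G'). Output: "OG"
Token 3: backref(off=2, len=2). Copied 'OG' from pos 0. Output: "OGOG"
Token 4: backref(off=2, len=1). Copied 'O' from pos 2. Output: "OGOGO"
Token 5: backref(off=2, len=1). Copied 'G' from pos 3. Output: "OGOGOG"
Token 6: literal('X'). Output: "OGOGOGX"
Token 7: literal('A'). Output: "OGOGOGXA"

Answer: OGOGOGXA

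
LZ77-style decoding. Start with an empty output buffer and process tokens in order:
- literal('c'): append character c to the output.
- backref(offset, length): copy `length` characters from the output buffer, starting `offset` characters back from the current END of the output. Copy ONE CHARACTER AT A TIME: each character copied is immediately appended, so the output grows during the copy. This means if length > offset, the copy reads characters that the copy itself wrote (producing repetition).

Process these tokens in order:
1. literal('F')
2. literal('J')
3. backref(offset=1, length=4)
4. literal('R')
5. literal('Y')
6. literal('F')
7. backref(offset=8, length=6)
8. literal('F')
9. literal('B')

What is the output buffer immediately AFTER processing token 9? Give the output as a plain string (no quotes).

Token 1: literal('F'). Output: "F"
Token 2: literal('J'). Output: "FJ"
Token 3: backref(off=1, len=4) (overlapping!). Copied 'JJJJ' from pos 1. Output: "FJJJJJ"
Token 4: literal('R'). Output: "FJJJJJR"
Token 5: literal('Y'). Output: "FJJJJJRY"
Token 6: literal('F'). Output: "FJJJJJRYF"
Token 7: backref(off=8, len=6). Copied 'JJJJJR' from pos 1. Output: "FJJJJJRYFJJJJJR"
Token 8: literal('F'). Output: "FJJJJJRYFJJJJJRF"
Token 9: literal('B'). Output: "FJJJJJRYFJJJJJRFB"

Answer: FJJJJJRYFJJJJJRFB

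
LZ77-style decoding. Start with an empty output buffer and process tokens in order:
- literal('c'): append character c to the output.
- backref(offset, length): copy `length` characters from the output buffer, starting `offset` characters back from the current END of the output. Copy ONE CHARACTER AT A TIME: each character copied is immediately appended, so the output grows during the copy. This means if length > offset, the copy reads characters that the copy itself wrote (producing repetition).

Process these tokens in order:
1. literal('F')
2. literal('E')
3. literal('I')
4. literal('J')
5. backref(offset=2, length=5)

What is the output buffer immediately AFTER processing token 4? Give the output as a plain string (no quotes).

Token 1: literal('F'). Output: "F"
Token 2: literal('E'). Output: "FE"
Token 3: literal('I'). Output: "FEI"
Token 4: literal('J'). Output: "FEIJ"

Answer: FEIJ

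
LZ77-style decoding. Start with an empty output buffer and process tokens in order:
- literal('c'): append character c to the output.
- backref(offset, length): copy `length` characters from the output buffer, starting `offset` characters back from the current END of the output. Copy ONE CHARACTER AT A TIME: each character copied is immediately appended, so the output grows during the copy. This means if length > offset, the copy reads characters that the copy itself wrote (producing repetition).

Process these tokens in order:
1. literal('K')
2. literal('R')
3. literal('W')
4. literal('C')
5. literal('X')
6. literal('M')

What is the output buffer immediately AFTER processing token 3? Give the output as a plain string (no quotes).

Token 1: literal('K'). Output: "K"
Token 2: literal('R'). Output: "KR"
Token 3: literal('W'). Output: "KRW"

Answer: KRW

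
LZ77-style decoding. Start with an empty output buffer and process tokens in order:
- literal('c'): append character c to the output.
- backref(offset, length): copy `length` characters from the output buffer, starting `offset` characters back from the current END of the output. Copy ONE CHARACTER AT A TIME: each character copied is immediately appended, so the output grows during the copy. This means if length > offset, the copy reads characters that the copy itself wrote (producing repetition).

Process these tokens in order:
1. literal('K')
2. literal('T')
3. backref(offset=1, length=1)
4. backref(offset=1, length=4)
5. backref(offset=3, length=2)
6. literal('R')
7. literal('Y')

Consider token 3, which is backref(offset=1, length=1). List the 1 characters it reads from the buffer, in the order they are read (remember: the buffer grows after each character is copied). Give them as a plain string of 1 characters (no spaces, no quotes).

Answer: T

Derivation:
Token 1: literal('K'). Output: "K"
Token 2: literal('T'). Output: "KT"
Token 3: backref(off=1, len=1). Buffer before: "KT" (len 2)
  byte 1: read out[1]='T', append. Buffer now: "KTT"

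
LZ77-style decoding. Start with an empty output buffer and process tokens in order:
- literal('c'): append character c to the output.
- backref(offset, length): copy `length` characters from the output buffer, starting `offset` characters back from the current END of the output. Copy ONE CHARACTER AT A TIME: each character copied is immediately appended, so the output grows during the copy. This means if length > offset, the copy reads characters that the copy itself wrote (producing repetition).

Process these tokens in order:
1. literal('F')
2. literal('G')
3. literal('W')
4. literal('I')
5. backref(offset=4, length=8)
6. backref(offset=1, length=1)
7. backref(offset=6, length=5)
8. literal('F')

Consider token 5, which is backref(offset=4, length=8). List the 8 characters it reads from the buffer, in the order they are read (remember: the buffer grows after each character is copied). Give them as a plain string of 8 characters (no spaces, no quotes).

Answer: FGWIFGWI

Derivation:
Token 1: literal('F'). Output: "F"
Token 2: literal('G'). Output: "FG"
Token 3: literal('W'). Output: "FGW"
Token 4: literal('I'). Output: "FGWI"
Token 5: backref(off=4, len=8). Buffer before: "FGWI" (len 4)
  byte 1: read out[0]='F', append. Buffer now: "FGWIF"
  byte 2: read out[1]='G', append. Buffer now: "FGWIFG"
  byte 3: read out[2]='W', append. Buffer now: "FGWIFGW"
  byte 4: read out[3]='I', append. Buffer now: "FGWIFGWI"
  byte 5: read out[4]='F', append. Buffer now: "FGWIFGWIF"
  byte 6: read out[5]='G', append. Buffer now: "FGWIFGWIFG"
  byte 7: read out[6]='W', append. Buffer now: "FGWIFGWIFGW"
  byte 8: read out[7]='I', append. Buffer now: "FGWIFGWIFGWI"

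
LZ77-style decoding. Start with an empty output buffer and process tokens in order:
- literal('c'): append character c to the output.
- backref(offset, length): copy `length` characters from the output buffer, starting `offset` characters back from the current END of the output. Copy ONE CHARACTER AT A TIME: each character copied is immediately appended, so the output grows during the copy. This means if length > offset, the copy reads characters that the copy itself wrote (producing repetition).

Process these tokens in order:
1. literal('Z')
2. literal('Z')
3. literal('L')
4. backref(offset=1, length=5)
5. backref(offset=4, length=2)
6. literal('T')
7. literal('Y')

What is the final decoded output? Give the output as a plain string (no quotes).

Answer: ZZLLLLLLLLTY

Derivation:
Token 1: literal('Z'). Output: "Z"
Token 2: literal('Z'). Output: "ZZ"
Token 3: literal('L'). Output: "ZZL"
Token 4: backref(off=1, len=5) (overlapping!). Copied 'LLLLL' from pos 2. Output: "ZZLLLLLL"
Token 5: backref(off=4, len=2). Copied 'LL' from pos 4. Output: "ZZLLLLLLLL"
Token 6: literal('T'). Output: "ZZLLLLLLLLT"
Token 7: literal('Y'). Output: "ZZLLLLLLLLTY"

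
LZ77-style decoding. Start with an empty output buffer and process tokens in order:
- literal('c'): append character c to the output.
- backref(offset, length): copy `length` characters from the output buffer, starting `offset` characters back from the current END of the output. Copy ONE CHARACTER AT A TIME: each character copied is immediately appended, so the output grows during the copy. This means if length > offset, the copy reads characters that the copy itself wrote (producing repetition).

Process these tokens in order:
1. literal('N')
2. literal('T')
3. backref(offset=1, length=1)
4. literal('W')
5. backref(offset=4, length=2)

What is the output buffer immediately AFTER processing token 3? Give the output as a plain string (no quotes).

Answer: NTT

Derivation:
Token 1: literal('N'). Output: "N"
Token 2: literal('T'). Output: "NT"
Token 3: backref(off=1, len=1). Copied 'T' from pos 1. Output: "NTT"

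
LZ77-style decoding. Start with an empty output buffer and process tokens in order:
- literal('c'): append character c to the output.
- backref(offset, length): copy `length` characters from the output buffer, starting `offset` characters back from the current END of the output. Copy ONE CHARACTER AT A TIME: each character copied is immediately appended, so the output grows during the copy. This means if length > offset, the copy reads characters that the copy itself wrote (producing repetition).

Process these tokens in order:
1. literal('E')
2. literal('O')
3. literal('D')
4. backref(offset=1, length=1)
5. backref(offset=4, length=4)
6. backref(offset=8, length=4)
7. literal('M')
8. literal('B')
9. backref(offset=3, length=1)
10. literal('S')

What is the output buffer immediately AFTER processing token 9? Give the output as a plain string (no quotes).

Token 1: literal('E'). Output: "E"
Token 2: literal('O'). Output: "EO"
Token 3: literal('D'). Output: "EOD"
Token 4: backref(off=1, len=1). Copied 'D' from pos 2. Output: "EODD"
Token 5: backref(off=4, len=4). Copied 'EODD' from pos 0. Output: "EODDEODD"
Token 6: backref(off=8, len=4). Copied 'EODD' from pos 0. Output: "EODDEODDEODD"
Token 7: literal('M'). Output: "EODDEODDEODDM"
Token 8: literal('B'). Output: "EODDEODDEODDMB"
Token 9: backref(off=3, len=1). Copied 'D' from pos 11. Output: "EODDEODDEODDMBD"

Answer: EODDEODDEODDMBD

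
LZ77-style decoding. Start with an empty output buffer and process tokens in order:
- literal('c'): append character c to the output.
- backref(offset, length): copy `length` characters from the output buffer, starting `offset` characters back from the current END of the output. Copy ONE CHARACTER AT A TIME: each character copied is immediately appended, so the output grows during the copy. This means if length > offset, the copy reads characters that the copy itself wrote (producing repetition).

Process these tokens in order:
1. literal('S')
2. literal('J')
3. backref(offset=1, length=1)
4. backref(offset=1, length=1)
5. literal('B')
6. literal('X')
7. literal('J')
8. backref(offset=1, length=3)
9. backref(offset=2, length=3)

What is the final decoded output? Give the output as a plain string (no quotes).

Token 1: literal('S'). Output: "S"
Token 2: literal('J'). Output: "SJ"
Token 3: backref(off=1, len=1). Copied 'J' from pos 1. Output: "SJJ"
Token 4: backref(off=1, len=1). Copied 'J' from pos 2. Output: "SJJJ"
Token 5: literal('B'). Output: "SJJJB"
Token 6: literal('X'). Output: "SJJJBX"
Token 7: literal('J'). Output: "SJJJBXJ"
Token 8: backref(off=1, len=3) (overlapping!). Copied 'JJJ' from pos 6. Output: "SJJJBXJJJJ"
Token 9: backref(off=2, len=3) (overlapping!). Copied 'JJJ' from pos 8. Output: "SJJJBXJJJJJJJ"

Answer: SJJJBXJJJJJJJ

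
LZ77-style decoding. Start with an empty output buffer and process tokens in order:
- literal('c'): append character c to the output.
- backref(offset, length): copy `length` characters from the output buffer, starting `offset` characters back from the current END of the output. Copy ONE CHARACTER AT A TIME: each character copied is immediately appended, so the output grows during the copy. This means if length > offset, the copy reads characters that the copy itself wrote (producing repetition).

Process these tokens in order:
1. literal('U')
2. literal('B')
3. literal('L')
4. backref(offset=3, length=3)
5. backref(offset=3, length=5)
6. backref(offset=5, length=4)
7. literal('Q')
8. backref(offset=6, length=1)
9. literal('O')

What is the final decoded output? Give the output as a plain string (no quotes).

Token 1: literal('U'). Output: "U"
Token 2: literal('B'). Output: "UB"
Token 3: literal('L'). Output: "UBL"
Token 4: backref(off=3, len=3). Copied 'UBL' from pos 0. Output: "UBLUBL"
Token 5: backref(off=3, len=5) (overlapping!). Copied 'UBLUB' from pos 3. Output: "UBLUBLUBLUB"
Token 6: backref(off=5, len=4). Copied 'UBLU' from pos 6. Output: "UBLUBLUBLUBUBLU"
Token 7: literal('Q'). Output: "UBLUBLUBLUBUBLUQ"
Token 8: backref(off=6, len=1). Copied 'B' from pos 10. Output: "UBLUBLUBLUBUBLUQB"
Token 9: literal('O'). Output: "UBLUBLUBLUBUBLUQBO"

Answer: UBLUBLUBLUBUBLUQBO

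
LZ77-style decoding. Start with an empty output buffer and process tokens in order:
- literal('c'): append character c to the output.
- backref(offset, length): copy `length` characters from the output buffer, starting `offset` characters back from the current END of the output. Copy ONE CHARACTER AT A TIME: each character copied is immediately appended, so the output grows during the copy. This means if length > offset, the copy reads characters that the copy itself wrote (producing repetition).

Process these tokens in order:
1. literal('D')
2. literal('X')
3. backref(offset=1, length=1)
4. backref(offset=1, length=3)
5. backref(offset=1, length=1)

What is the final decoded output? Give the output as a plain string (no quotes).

Answer: DXXXXXX

Derivation:
Token 1: literal('D'). Output: "D"
Token 2: literal('X'). Output: "DX"
Token 3: backref(off=1, len=1). Copied 'X' from pos 1. Output: "DXX"
Token 4: backref(off=1, len=3) (overlapping!). Copied 'XXX' from pos 2. Output: "DXXXXX"
Token 5: backref(off=1, len=1). Copied 'X' from pos 5. Output: "DXXXXXX"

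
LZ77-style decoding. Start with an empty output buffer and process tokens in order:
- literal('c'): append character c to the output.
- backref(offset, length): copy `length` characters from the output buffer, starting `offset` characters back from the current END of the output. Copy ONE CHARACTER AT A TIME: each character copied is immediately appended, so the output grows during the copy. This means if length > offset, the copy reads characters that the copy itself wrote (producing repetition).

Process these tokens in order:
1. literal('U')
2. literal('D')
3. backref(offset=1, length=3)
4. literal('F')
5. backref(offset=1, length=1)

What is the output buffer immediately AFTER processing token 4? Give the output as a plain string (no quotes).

Answer: UDDDDF

Derivation:
Token 1: literal('U'). Output: "U"
Token 2: literal('D'). Output: "UD"
Token 3: backref(off=1, len=3) (overlapping!). Copied 'DDD' from pos 1. Output: "UDDDD"
Token 4: literal('F'). Output: "UDDDDF"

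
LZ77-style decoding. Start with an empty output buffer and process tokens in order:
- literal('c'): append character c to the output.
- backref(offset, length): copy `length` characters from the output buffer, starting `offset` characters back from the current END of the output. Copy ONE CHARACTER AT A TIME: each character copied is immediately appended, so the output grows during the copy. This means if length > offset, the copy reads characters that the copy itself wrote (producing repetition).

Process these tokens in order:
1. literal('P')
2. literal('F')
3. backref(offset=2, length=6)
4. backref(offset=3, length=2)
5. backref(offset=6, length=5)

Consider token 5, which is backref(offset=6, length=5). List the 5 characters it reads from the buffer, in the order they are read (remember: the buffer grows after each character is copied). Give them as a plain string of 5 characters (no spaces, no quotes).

Answer: PFPFF

Derivation:
Token 1: literal('P'). Output: "P"
Token 2: literal('F'). Output: "PF"
Token 3: backref(off=2, len=6) (overlapping!). Copied 'PFPFPF' from pos 0. Output: "PFPFPFPF"
Token 4: backref(off=3, len=2). Copied 'FP' from pos 5. Output: "PFPFPFPFFP"
Token 5: backref(off=6, len=5). Buffer before: "PFPFPFPFFP" (len 10)
  byte 1: read out[4]='P', append. Buffer now: "PFPFPFPFFPP"
  byte 2: read out[5]='F', append. Buffer now: "PFPFPFPFFPPF"
  byte 3: read out[6]='P', append. Buffer now: "PFPFPFPFFPPFP"
  byte 4: read out[7]='F', append. Buffer now: "PFPFPFPFFPPFPF"
  byte 5: read out[8]='F', append. Buffer now: "PFPFPFPFFPPFPFF"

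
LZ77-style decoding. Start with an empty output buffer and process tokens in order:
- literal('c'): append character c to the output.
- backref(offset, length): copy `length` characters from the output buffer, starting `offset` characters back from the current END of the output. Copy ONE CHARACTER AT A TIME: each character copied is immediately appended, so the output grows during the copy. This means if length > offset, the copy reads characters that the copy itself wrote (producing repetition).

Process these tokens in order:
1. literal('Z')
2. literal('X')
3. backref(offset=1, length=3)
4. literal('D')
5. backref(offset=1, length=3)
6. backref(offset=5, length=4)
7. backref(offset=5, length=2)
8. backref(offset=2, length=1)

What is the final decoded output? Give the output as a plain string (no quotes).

Token 1: literal('Z'). Output: "Z"
Token 2: literal('X'). Output: "ZX"
Token 3: backref(off=1, len=3) (overlapping!). Copied 'XXX' from pos 1. Output: "ZXXXX"
Token 4: literal('D'). Output: "ZXXXXD"
Token 5: backref(off=1, len=3) (overlapping!). Copied 'DDD' from pos 5. Output: "ZXXXXDDDD"
Token 6: backref(off=5, len=4). Copied 'XDDD' from pos 4. Output: "ZXXXXDDDDXDDD"
Token 7: backref(off=5, len=2). Copied 'DX' from pos 8. Output: "ZXXXXDDDDXDDDDX"
Token 8: backref(off=2, len=1). Copied 'D' from pos 13. Output: "ZXXXXDDDDXDDDDXD"

Answer: ZXXXXDDDDXDDDDXD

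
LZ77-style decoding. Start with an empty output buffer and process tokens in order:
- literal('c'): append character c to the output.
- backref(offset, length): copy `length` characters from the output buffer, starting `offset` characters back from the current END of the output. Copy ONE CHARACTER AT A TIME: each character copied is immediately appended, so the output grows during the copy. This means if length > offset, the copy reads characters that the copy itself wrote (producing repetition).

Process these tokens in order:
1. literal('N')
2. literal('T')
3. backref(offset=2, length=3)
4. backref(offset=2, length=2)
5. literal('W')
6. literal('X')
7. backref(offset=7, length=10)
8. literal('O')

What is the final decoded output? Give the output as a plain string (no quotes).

Token 1: literal('N'). Output: "N"
Token 2: literal('T'). Output: "NT"
Token 3: backref(off=2, len=3) (overlapping!). Copied 'NTN' from pos 0. Output: "NTNTN"
Token 4: backref(off=2, len=2). Copied 'TN' from pos 3. Output: "NTNTNTN"
Token 5: literal('W'). Output: "NTNTNTNW"
Token 6: literal('X'). Output: "NTNTNTNWX"
Token 7: backref(off=7, len=10) (overlapping!). Copied 'NTNTNWXNTN' from pos 2. Output: "NTNTNTNWXNTNTNWXNTN"
Token 8: literal('O'). Output: "NTNTNTNWXNTNTNWXNTNO"

Answer: NTNTNTNWXNTNTNWXNTNO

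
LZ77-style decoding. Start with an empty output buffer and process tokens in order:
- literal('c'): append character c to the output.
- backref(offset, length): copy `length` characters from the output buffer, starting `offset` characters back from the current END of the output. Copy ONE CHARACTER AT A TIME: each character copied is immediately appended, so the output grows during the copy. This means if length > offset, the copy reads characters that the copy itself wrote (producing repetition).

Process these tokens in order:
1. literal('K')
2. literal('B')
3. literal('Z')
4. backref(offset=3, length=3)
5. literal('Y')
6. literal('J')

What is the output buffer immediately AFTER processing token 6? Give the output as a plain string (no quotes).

Token 1: literal('K'). Output: "K"
Token 2: literal('B'). Output: "KB"
Token 3: literal('Z'). Output: "KBZ"
Token 4: backref(off=3, len=3). Copied 'KBZ' from pos 0. Output: "KBZKBZ"
Token 5: literal('Y'). Output: "KBZKBZY"
Token 6: literal('J'). Output: "KBZKBZYJ"

Answer: KBZKBZYJ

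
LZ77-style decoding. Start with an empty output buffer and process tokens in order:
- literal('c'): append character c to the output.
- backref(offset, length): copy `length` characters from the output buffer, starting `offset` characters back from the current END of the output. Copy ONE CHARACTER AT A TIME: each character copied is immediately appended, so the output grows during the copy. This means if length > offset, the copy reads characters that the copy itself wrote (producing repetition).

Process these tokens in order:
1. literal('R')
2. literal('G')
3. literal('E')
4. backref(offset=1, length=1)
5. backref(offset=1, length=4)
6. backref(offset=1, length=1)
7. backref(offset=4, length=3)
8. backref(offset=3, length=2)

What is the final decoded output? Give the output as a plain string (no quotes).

Token 1: literal('R'). Output: "R"
Token 2: literal('G'). Output: "RG"
Token 3: literal('E'). Output: "RGE"
Token 4: backref(off=1, len=1). Copied 'E' from pos 2. Output: "RGEE"
Token 5: backref(off=1, len=4) (overlapping!). Copied 'EEEE' from pos 3. Output: "RGEEEEEE"
Token 6: backref(off=1, len=1). Copied 'E' from pos 7. Output: "RGEEEEEEE"
Token 7: backref(off=4, len=3). Copied 'EEE' from pos 5. Output: "RGEEEEEEEEEE"
Token 8: backref(off=3, len=2). Copied 'EE' from pos 9. Output: "RGEEEEEEEEEEEE"

Answer: RGEEEEEEEEEEEE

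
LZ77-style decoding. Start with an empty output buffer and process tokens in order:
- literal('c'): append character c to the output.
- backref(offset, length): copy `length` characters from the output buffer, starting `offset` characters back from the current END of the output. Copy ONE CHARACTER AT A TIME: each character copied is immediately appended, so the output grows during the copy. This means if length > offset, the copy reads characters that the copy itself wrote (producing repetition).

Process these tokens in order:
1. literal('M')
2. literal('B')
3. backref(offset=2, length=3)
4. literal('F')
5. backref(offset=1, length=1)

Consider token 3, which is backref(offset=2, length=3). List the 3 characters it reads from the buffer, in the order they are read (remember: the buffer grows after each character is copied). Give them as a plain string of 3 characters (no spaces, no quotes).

Answer: MBM

Derivation:
Token 1: literal('M'). Output: "M"
Token 2: literal('B'). Output: "MB"
Token 3: backref(off=2, len=3). Buffer before: "MB" (len 2)
  byte 1: read out[0]='M', append. Buffer now: "MBM"
  byte 2: read out[1]='B', append. Buffer now: "MBMB"
  byte 3: read out[2]='M', append. Buffer now: "MBMBM"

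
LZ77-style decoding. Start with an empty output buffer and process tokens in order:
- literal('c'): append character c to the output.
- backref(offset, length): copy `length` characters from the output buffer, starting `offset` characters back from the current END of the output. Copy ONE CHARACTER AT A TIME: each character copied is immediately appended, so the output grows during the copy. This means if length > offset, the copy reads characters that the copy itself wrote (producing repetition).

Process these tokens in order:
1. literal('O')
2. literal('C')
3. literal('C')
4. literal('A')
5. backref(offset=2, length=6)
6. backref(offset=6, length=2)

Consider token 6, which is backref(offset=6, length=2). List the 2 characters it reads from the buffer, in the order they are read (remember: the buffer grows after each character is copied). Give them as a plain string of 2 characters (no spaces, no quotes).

Answer: CA

Derivation:
Token 1: literal('O'). Output: "O"
Token 2: literal('C'). Output: "OC"
Token 3: literal('C'). Output: "OCC"
Token 4: literal('A'). Output: "OCCA"
Token 5: backref(off=2, len=6) (overlapping!). Copied 'CACACA' from pos 2. Output: "OCCACACACA"
Token 6: backref(off=6, len=2). Buffer before: "OCCACACACA" (len 10)
  byte 1: read out[4]='C', append. Buffer now: "OCCACACACAC"
  byte 2: read out[5]='A', append. Buffer now: "OCCACACACACA"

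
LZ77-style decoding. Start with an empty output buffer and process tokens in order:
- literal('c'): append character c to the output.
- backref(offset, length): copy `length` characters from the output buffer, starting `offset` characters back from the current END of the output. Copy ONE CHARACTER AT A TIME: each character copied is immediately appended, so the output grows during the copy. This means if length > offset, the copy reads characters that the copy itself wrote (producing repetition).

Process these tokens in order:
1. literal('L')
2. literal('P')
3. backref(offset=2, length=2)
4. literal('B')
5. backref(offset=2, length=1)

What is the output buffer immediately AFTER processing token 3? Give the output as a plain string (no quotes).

Token 1: literal('L'). Output: "L"
Token 2: literal('P'). Output: "LP"
Token 3: backref(off=2, len=2). Copied 'LP' from pos 0. Output: "LPLP"

Answer: LPLP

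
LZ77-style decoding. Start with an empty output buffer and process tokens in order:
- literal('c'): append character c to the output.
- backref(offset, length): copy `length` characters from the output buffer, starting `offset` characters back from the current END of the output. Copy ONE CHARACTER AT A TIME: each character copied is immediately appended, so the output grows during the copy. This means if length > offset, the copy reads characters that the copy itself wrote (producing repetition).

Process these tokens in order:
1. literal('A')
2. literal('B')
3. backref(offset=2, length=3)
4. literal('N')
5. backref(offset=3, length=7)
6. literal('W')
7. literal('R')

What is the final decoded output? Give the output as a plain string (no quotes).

Token 1: literal('A'). Output: "A"
Token 2: literal('B'). Output: "AB"
Token 3: backref(off=2, len=3) (overlapping!). Copied 'ABA' from pos 0. Output: "ABABA"
Token 4: literal('N'). Output: "ABABAN"
Token 5: backref(off=3, len=7) (overlapping!). Copied 'BANBANB' from pos 3. Output: "ABABANBANBANB"
Token 6: literal('W'). Output: "ABABANBANBANBW"
Token 7: literal('R'). Output: "ABABANBANBANBWR"

Answer: ABABANBANBANBWR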